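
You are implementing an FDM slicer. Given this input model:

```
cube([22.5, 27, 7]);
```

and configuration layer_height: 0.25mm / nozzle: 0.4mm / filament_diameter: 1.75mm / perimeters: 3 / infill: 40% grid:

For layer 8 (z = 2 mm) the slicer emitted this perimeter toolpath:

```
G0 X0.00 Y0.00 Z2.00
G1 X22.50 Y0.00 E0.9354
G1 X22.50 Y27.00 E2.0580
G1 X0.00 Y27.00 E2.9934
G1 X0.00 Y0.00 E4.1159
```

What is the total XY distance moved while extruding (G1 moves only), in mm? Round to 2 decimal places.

99.00 mm

Sum the Euclidean lengths of each G1 segment: total = 99.00 mm.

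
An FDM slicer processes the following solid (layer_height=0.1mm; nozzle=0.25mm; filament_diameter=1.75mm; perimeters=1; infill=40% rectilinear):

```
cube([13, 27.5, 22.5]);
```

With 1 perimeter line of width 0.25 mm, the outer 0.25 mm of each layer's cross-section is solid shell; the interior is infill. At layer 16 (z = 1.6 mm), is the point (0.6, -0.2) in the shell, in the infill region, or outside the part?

At z = 1.6 mm: the cube is present — its section is the full 13×27.5 rectangle. Overall, the cross-section is a single solid region. The nearest boundary edge runs (0.00, 0.00)→(13.00, 0.00); distance from the point to it = 0.20 mm. The point is not inside any of the regions above, so it lies outside the cross-section (0.20 mm from the nearest boundary).

outside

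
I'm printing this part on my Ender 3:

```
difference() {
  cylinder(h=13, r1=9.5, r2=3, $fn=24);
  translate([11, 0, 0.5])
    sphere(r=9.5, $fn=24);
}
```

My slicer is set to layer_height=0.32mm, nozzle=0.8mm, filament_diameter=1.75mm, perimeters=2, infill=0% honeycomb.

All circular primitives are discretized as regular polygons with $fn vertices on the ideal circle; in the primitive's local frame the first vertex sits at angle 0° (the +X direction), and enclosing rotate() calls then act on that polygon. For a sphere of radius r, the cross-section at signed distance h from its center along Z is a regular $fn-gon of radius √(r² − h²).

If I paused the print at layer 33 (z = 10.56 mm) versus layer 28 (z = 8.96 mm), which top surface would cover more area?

layer 28 (z = 8.96 mm)

Layer 33 (z = 10.56): the cone (r1=9.5→r2=3) has section circumradius 4.220 here — a regular 24-gon (area = (24/2)·4.220²·sin(360°/24) = 55.31 mm²); the sphere at (11, 0) does not reach this height (|z−center|=10.060 > r=9.5); Taking the first minus the rest: none of the subtracted shapes is present at this height, so the cone is unchanged — area = 55.31 mm². So its area = 55.31 mm². Layer 28 (z = 8.96): the cone (r1=9.5→r2=3) has section circumradius 5.020 here — a regular 24-gon (area = (24/2)·5.020²·sin(360°/24) = 78.27 mm²); the r=9.5 sphere at (11, 0) slices to a regular 24-gon of circumradius 4.322 (√(r²−h²) with h=8.46 from center) (area = (24/2)·4.322²·sin(360°/24) = 58.01 mm²); After the difference (first − rest): starting from the cone (78.27 mm²), the r=9.5 sphere at (11, 0) misses the remaining region (no effect) — area = 78.27 mm². So its area = 78.27 mm². Layer 28 is larger (78.27 vs 55.31 mm²).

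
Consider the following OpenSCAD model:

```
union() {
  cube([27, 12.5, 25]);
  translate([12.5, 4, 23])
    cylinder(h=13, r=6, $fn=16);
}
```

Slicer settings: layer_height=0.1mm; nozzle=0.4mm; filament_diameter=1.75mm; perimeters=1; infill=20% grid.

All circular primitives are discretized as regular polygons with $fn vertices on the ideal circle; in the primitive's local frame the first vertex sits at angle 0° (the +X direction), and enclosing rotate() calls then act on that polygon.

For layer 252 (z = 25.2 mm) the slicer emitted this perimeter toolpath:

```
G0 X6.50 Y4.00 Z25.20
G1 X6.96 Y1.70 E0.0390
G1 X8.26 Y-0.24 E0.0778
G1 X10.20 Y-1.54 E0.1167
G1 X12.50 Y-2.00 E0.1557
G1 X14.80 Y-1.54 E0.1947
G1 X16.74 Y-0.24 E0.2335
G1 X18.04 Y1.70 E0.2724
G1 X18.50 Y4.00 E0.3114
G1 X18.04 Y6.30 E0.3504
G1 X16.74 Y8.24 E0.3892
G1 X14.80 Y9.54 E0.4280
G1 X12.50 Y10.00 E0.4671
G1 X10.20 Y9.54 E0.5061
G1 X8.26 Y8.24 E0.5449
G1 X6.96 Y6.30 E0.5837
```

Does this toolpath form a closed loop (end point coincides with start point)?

Start point (G0): (6.50, 4.00). End point (last G1): the path does not return to the start — open.

no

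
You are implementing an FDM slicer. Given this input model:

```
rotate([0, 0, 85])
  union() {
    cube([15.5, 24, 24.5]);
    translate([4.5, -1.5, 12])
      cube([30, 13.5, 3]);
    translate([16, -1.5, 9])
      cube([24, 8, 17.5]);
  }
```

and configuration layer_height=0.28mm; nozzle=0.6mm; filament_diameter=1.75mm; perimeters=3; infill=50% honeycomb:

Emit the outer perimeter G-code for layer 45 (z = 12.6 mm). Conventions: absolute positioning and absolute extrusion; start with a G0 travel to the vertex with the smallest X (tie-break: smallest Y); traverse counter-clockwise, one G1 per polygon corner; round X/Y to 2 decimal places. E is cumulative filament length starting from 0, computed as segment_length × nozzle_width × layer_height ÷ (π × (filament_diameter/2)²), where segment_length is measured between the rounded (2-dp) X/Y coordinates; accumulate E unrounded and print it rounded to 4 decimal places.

At z = 12.6 mm: the cube (footprint 15.5×24) is included at this height; the cube at (4.5, -1.5) is present — its section is the full 30×13.5 rectangle; the 24×8 cube at (16, -1.5) contributes its full rectangle; Taking the union: the regions partially overlap (shared area 280.00 mm²), so overlapping operands fuse into one piece — 1 connected region; (whole slice rotated 85° about Z — lengths, areas and connectivity unchanged). The outline is a single polygon with 10 vertices. Extrusion per mm of travel: 0.6 × 0.28 / (π × 0.875²) = 0.069846. Accumulating E over each segment gives final E = 9.1495.

G0 X-23.91 Y2.09 Z12.60
G1 X0.00 Y0.00 E1.6764
G1 X0.39 Y4.48 E1.9905
G1 X1.89 Y4.35 E2.0956
G1 X4.98 Y39.72 E4.5755
G1 X-2.99 Y40.41 E5.1343
G1 X-3.47 Y34.94 E5.5178
G1 X-8.95 Y35.41 E5.9020
G1 X-10.60 Y16.49 E7.2285
G1 X-22.56 Y17.53 E8.0670
G1 X-23.91 Y2.09 E9.1495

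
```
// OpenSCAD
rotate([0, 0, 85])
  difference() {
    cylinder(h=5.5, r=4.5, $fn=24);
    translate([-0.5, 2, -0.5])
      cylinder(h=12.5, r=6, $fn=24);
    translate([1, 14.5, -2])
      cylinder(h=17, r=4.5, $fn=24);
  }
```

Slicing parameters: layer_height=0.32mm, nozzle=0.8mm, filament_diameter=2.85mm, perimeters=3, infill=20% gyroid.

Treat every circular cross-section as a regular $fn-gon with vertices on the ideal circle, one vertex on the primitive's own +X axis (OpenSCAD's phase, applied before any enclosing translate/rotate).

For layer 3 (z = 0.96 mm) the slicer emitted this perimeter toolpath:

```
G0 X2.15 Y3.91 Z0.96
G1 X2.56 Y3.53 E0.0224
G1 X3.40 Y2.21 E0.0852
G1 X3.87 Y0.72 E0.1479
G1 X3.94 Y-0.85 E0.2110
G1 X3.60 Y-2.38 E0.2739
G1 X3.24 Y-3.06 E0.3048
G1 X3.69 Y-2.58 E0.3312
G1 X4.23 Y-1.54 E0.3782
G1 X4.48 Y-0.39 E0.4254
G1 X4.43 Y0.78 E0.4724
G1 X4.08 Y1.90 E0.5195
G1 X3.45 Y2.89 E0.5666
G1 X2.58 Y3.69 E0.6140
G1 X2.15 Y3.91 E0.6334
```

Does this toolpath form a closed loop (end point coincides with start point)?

yes

Start point (G0): (2.15, 3.91). End point (last G1): the path returns to the start — closed.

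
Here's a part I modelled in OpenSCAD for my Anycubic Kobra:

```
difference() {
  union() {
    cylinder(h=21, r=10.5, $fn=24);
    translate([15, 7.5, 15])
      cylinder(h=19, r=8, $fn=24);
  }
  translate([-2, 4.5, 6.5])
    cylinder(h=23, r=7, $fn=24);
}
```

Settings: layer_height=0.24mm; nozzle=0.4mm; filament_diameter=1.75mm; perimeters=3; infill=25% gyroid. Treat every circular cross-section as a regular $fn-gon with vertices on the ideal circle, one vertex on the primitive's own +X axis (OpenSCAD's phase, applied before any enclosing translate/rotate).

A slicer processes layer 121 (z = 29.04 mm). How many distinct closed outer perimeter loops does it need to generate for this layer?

At z = 29.04 mm: the cylinder is absent (z outside [0, 21]); the r=8 cylinder at (15, 7.5) contributes a regular 24-gon of circumradius 8; Merging all regions: only the r=8 cylinder at (15, 7.5) is present, so the union is just that shape — 1 connected region; the cylinder at (-2, 4.5): section is a regular 24-gon, circumradius r=7; After the difference (first − rest): starting from that combined region, the r=7 cylinder at (-2, 4.5) misses the remaining region (no effect) — 1 connected region. The result has 1 disconnected region.

1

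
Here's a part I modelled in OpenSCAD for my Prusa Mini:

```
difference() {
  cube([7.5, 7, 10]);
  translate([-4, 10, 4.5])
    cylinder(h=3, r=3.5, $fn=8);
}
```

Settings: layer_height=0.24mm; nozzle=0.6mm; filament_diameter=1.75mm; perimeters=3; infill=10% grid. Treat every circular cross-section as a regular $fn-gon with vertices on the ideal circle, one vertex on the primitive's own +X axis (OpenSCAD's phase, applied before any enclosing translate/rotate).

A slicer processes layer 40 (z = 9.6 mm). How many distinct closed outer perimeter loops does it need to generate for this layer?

At z = 9.6 mm: the cube is present — its section is the full 7.5×7 rectangle; the cylinder at (-4, 10) does not reach this height (z outside [4.5, 7.5]); Taking the first minus the rest: none of the subtracted shapes is present at this height, so the 7.5×7 cube is unchanged — 1 connected region. The result has 1 disconnected region.

1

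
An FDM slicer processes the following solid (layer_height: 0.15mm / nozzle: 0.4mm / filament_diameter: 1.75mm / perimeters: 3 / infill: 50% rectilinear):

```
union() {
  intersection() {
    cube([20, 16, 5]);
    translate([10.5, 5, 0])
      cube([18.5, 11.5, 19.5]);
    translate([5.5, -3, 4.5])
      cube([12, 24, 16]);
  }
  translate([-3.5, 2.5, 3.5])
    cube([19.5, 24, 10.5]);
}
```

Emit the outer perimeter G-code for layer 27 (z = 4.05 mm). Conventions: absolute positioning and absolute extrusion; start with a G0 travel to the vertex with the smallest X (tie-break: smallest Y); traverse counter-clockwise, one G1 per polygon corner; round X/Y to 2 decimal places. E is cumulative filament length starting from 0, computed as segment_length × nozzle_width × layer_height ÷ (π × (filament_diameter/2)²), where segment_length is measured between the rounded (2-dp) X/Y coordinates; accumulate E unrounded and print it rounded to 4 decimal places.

G0 X-3.50 Y2.50 Z4.05
G1 X16.00 Y2.50 E0.4864
G1 X16.00 Y26.50 E1.0851
G1 X-3.50 Y26.50 E1.5715
G1 X-3.50 Y2.50 E2.1702

At z = 4.05 mm: the 20×16 cube contributes its full rectangle; the cube at (10.5, 5) is present — its section is the full 18.5×11.5 rectangle; the cube at (5.5, -3) does not reach this height (z outside [4.5, 20.5]); Taking the intersection: at least one operand is absent at this height, so nothing remains; the 19.5×24 cube at (-3.5, 2.5) contributes its full rectangle; Combining (union): only the 19.5×24 cube at (-3.5, 2.5) is present, so the union is just that shape — 1 connected region. The outline is a single polygon with 4 vertices. Extrusion per mm of travel: 0.4 × 0.15 / (π × 0.875²) = 0.024945. Accumulating E over each segment gives final E = 2.1702.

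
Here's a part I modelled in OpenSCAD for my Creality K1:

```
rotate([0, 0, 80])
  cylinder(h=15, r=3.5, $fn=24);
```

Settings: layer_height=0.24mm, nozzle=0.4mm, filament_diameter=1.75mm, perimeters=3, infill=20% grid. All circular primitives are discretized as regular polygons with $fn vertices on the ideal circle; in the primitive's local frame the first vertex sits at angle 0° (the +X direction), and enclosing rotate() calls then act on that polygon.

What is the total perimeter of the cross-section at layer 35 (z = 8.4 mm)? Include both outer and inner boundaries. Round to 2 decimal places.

At z = 8.4 mm: the r=3.5 cylinder contributes a regular 24-gon of circumradius 3.5 (perimeter = 2·24·3.500·sin(180°/24) = 21.93 mm); (whole slice rotated 80° about Z — lengths, areas and connectivity unchanged). Overall, the cross-section is a single solid region. Total boundary length (outer) = 21.93 mm.

21.93 mm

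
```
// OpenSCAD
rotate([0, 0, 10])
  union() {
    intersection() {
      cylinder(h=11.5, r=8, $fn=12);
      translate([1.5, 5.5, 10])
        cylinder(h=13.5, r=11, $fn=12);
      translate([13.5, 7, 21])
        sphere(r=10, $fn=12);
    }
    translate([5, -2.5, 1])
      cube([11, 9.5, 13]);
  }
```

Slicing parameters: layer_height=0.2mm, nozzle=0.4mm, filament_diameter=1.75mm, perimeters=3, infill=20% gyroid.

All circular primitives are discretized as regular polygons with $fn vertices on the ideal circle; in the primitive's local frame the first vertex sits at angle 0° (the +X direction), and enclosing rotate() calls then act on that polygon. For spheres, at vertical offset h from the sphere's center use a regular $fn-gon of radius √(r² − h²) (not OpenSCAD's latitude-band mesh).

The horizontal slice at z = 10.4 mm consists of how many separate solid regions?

1

At z = 10.4 mm: the r=8 cylinder contributes a regular 12-gon of circumradius 8; the cylinder at (1.5, 5.5): section is a regular 12-gon, circumradius r=11; the sphere at (13.5, 7) is absent (|z−center|=10.600 > r=10); After intersecting: at least one operand is absent at this height, so nothing remains; the cube at (5, -2.5) (footprint 11×9.5) is included at this height; Combining (union): only the 11×9.5 cube at (5, -2.5) is present, so the union is just that shape — 1 connected region; (whole slice rotated 10° about Z — lengths, areas and connectivity unchanged). The result has 1 disconnected region.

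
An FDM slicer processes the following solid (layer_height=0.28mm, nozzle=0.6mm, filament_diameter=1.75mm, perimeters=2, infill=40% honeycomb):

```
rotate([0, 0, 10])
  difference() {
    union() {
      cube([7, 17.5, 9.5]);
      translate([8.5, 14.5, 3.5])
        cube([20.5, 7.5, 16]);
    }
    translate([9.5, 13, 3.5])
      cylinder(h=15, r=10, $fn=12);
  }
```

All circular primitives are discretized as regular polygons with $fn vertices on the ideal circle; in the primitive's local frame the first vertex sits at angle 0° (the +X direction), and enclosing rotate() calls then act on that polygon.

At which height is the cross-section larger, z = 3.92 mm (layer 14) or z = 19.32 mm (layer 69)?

layer 69 (z = 19.32 mm)

Layer 14 (z = 3.92): the cube (footprint 7×17.5) is included at this height (area 122.50 mm²); the cube at (8.5, 14.5) is present — its section is the full 20.5×7.5 rectangle (area 153.75 mm²); Combining (union): the 2 present regions are separate (no shared area or edge), so areas and boundary lengths simply add and each stays a separate island — area = 276.25 mm²; the r=10 cylinder at (9.5, 13) contributes a regular 12-gon of circumradius 10 (area = (12/2)·10.000²·sin(360°/12) = 300.00 mm²); Subtracting the remaining from the first: starting from that combined region (276.25 mm²), the r=10 cylinder at (9.5, 13) partially overlaps it — only the 146.88 mm² overlap (of its 300.00 mm²) is removed, clipping the outline — area = 129.37 mm²; (whole slice rotated 10° about Z — lengths, areas and connectivity unchanged). So its area = 129.37 mm². Layer 69 (z = 19.32): the cube is absent (z outside [0, 9.5]); the cube at (8.5, 14.5) is present — its section is the full 20.5×7.5 rectangle (area 153.75 mm²); Combining (union): only the 20.5×7.5 cube at (8.5, 14.5) is present, so the union is just that shape — area = 153.75 mm²; the cylinder at (9.5, 13) does not reach this height (z outside [3.5, 18.5]); After the difference (first − rest): none of the subtracted shapes is present at this height, so that combined region is unchanged — area = 153.75 mm²; (rotated 10° about Z; rotation is an isometry so areas/perimeters/island counts are preserved). So its area = 153.75 mm². Layer 69 is larger (153.75 vs 129.37 mm²).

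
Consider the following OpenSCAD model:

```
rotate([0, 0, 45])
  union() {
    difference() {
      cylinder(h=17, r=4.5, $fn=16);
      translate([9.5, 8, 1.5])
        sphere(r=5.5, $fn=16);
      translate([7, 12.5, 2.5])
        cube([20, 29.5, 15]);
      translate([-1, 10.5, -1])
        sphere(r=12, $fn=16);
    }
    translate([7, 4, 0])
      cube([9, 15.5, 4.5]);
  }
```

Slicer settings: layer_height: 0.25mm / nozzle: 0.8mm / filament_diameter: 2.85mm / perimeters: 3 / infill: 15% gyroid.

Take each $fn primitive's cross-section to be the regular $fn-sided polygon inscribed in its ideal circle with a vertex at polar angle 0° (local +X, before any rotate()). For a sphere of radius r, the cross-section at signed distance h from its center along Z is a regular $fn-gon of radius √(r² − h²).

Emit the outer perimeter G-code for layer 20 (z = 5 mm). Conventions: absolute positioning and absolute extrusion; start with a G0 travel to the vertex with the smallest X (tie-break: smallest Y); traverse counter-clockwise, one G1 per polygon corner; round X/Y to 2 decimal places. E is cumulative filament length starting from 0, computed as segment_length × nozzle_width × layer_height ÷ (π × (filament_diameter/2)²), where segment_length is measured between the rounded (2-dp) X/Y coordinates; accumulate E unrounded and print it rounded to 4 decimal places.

At z = 5 mm: the r=4.5 cylinder contributes a regular 16-gon of circumradius 4.5; the r=5.5 sphere at (9.5, 8) slices to a regular 16-gon of circumradius 4.243 (√(r²−h²) with h=3.5 from center); the cube at (7, 12.5) (footprint 20×29.5) is included at this height; the sphere at (-1, 10.5): section is a regular 16-gon, circumradius = √(r²−h²) = √(12²−6²) = 10.392; Taking the first minus the rest: starting from the r=4.5 cylinder, the r=5.5 sphere at (9.5, 8) misses the remaining region (no effect); the 20×29.5 cube at (7, 12.5) misses the remaining region (no effect); the r=12 sphere at (-1, 10.5) partially overlaps it — only the 25.64 mm² overlap (of its 330.64 mm²) is removed, clipping the outline — 1 connected region; the cube at (7, 4) is absent (z outside [0, 4.5]); Combining (union): only the result so far is present, so the union is just that shape — 1 connected region; (rotated 45° about Z; rotation is an isometry so areas/perimeters/island counts are preserved). The outline is a single polygon with 13 vertices. Extrusion per mm of travel: 0.8 × 0.25 / (π × 1.425²) = 0.031351. Accumulating E over each segment gives final E = 0.7979.

G0 X-3.62 Y-2.53 Z5.00
G1 X-3.18 Y-3.18 E0.0246
G1 X-1.72 Y-4.16 E0.0797
G1 X0.00 Y-4.50 E0.1347
G1 X1.72 Y-4.16 E0.1897
G1 X3.18 Y-3.18 E0.2448
G1 X4.16 Y-1.72 E0.2999
G1 X4.50 Y0.00 E0.3549
G1 X4.16 Y1.72 E0.4099
G1 X3.18 Y3.18 E0.4650
G1 X1.75 Y4.14 E0.5190
G1 X1.47 Y2.74 E0.5637
G1 X-0.78 Y-0.63 E0.6908
G1 X-3.62 Y-2.53 E0.7979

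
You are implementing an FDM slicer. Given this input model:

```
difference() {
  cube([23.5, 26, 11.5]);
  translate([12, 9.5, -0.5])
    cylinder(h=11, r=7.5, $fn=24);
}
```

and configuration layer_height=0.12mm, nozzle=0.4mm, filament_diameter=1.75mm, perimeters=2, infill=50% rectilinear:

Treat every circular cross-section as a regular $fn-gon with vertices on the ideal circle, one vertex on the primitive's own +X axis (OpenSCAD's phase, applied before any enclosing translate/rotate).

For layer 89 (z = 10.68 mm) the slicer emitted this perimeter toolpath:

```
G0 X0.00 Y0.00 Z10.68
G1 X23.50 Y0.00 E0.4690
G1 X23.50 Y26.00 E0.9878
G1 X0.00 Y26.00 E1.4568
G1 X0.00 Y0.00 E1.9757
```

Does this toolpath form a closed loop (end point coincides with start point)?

yes

Start point (G0): (0.00, 0.00). End point (last G1): the path returns to the start — closed.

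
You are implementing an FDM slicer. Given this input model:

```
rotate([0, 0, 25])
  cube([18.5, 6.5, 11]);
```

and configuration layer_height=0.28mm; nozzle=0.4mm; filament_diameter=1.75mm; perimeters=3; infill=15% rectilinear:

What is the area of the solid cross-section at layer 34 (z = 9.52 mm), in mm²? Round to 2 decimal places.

At z = 9.52 mm: the cube is present — its section is the full 18.5×6.5 rectangle (area 120.25 mm²); (whole slice rotated 25° about Z — lengths, areas and connectivity unchanged). Overall, the cross-section is a single solid region. Net area = 120.25 mm².

120.25 mm²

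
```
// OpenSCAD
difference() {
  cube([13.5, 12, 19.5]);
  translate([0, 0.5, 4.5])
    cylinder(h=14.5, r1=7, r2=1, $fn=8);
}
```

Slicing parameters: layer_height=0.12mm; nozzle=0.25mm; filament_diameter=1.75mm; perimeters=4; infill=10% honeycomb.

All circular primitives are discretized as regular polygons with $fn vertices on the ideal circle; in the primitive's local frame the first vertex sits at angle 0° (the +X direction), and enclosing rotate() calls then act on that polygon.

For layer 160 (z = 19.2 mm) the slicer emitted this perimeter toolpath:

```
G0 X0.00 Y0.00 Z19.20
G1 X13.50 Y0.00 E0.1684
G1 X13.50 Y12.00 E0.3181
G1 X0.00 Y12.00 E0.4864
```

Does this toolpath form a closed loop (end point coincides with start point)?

Start point (G0): (0.00, 0.00). End point (last G1): the path does not return to the start — open.

no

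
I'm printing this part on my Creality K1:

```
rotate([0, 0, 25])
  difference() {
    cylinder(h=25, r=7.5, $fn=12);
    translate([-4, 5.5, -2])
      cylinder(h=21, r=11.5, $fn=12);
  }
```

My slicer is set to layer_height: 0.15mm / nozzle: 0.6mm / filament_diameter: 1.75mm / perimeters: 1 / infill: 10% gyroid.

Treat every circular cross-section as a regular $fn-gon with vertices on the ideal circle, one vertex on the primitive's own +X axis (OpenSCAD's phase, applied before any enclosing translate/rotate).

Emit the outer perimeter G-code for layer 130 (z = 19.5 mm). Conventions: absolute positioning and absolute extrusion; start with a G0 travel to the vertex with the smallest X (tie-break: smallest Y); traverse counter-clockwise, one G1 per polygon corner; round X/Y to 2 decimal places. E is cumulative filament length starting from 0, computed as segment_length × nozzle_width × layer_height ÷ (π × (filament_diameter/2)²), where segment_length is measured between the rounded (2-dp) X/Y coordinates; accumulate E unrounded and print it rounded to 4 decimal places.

G0 X-7.47 Y0.65 Z19.50
G1 X-6.80 Y-3.17 E0.1451
G1 X-4.30 Y-6.14 E0.2904
G1 X-0.65 Y-7.47 E0.4357
G1 X3.17 Y-6.80 E0.5809
G1 X6.14 Y-4.30 E0.7261
G1 X7.47 Y-0.65 E0.8715
G1 X6.80 Y3.17 E1.0166
G1 X4.30 Y6.14 E1.1618
G1 X0.65 Y7.47 E1.3072
G1 X-3.17 Y6.80 E1.4523
G1 X-6.14 Y4.30 E1.5976
G1 X-7.47 Y0.65 E1.7429

At z = 19.5 mm: the r=7.5 cylinder gives a regular 12-gon of circumradius 7.5 (constant along its height); the cylinder at (-4, 5.5) does not reach this height (z outside [-2, 19]); Taking the first minus the rest: none of the subtracted shapes is present at this height, so the r=7.5 cylinder is unchanged — 1 connected region; (whole slice rotated 25° about Z — lengths, areas and connectivity unchanged). The outline is a single polygon with 12 vertices. Extrusion per mm of travel: 0.6 × 0.15 / (π × 0.875²) = 0.037418. Accumulating E over each segment gives final E = 1.7429.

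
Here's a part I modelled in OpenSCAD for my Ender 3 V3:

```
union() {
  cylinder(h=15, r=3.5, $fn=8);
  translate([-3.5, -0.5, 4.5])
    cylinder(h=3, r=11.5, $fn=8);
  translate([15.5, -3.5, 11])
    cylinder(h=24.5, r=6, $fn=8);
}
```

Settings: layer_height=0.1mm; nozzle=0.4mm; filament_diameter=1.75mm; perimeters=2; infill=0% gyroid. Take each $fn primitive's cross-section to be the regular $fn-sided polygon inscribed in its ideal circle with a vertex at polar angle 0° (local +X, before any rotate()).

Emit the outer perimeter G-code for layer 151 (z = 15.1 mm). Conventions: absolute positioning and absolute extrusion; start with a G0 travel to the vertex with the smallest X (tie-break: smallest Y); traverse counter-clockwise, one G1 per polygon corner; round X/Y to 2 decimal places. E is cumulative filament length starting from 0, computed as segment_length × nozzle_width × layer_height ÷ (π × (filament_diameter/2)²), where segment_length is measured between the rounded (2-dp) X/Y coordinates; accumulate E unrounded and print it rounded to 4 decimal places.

G0 X9.50 Y-3.50 Z15.10
G1 X11.26 Y-7.74 E0.0763
G1 X15.50 Y-9.50 E0.1527
G1 X19.74 Y-7.74 E0.2290
G1 X21.50 Y-3.50 E0.3054
G1 X19.74 Y0.74 E0.3817
G1 X15.50 Y2.50 E0.4581
G1 X11.26 Y0.74 E0.5344
G1 X9.50 Y-3.50 E0.6108

At z = 15.1 mm: the cylinder does not reach this height (z outside [0, 15]); the cylinder at (-3.5, -0.5) is absent (z outside [4.5, 7.5]); the r=6 cylinder at (15.5, -3.5) contributes a regular 8-gon of circumradius 6; Taking the union: only the r=6 cylinder at (15.5, -3.5) is present, so the union is just that shape — 1 connected region. The outline is a single polygon with 8 vertices. Extrusion per mm of travel: 0.4 × 0.1 / (π × 0.875²) = 0.016630. Accumulating E over each segment gives final E = 0.6108.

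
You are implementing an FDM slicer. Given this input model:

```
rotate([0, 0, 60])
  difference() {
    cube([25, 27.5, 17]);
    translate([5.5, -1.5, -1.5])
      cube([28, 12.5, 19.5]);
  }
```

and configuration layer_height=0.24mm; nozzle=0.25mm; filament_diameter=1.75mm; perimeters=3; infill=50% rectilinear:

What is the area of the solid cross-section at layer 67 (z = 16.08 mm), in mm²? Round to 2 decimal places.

473.00 mm²

At z = 16.08 mm: the cube is present — its section is the full 25×27.5 rectangle (area 687.50 mm²); the cube at (5.5, -1.5) is present — its section is the full 28×12.5 rectangle (area 350.00 mm²); After the difference (first − rest): starting from the 25×27.5 cube (687.50 mm²), the 28×12.5 cube at (5.5, -1.5) partially overlaps it — only the 214.50 mm² overlap (of its 350.00 mm²) is removed, clipping the outline — area = 473.00 mm²; (rotated 60° about Z; rotation is an isometry so areas/perimeters/island counts are preserved). Overall, the cross-section is a single solid region. Net area = 473.00 mm².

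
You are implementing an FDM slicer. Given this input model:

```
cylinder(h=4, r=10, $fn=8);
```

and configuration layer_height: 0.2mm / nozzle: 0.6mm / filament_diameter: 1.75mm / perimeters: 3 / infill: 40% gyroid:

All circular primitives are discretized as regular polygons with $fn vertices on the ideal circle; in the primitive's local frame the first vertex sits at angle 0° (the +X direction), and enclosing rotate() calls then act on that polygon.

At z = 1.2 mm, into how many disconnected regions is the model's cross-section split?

At z = 1.2 mm: the r=10 cylinder gives a regular 8-gon of circumradius 10 (constant along its height). The result has 1 disconnected region.

1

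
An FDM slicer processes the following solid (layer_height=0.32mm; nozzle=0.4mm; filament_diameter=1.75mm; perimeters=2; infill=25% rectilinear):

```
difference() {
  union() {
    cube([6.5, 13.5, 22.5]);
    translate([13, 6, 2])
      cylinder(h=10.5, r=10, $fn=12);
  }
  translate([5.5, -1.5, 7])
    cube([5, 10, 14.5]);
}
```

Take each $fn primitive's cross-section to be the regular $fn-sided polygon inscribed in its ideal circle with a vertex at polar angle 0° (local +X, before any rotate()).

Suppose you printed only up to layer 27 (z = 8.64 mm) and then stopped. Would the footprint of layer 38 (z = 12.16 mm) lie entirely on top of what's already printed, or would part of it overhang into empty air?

entirely on top

Compare the two slices. At z = 8.64: the cube (footprint 6.5×13.5) is included at this height (area 87.75 mm²); the r=10 cylinder at (13, 6) gives a regular 12-gon of circumradius 10 (constant along its height) (area = (12/2)·10.000²·sin(360°/12) = 300.00 mm²); Taking the union: the regions partially overlap — summed areas 387.75 mm² minus the doubly-counted overlap 32.29 mm² gives 355.46 mm² — area = 355.46 mm²; the 5×10 cube at (5.5, -1.5) contributes its full rectangle (area 50.00 mm²); Subtracting the remaining from the first: starting from the result so far (355.46 mm²), the 5×10 cube at (5.5, -1.5) partially overlaps it — only the 49.10 mm² overlap (of its 50.00 mm²) is removed, clipping the outline — area = 306.35 mm². At z = 12.16: the cube is present — its section is the full 6.5×13.5 rectangle (area 87.75 mm²); the cylinder at (13, 6): section is a regular 12-gon, circumradius r=10 (area = (12/2)·10.000²·sin(360°/12) = 300.00 mm²); Combining (union): the regions partially overlap — summed areas 387.75 mm² minus the doubly-counted overlap 32.29 mm² gives 355.46 mm² — area = 355.46 mm²; the cube at (5.5, -1.5) is present — its section is the full 5×10 rectangle (area 50.00 mm²); After the difference (first − rest): starting from that combined region (355.46 mm²), the 5×10 cube at (5.5, -1.5) partially overlaps it — only the 49.10 mm² overlap (of its 50.00 mm²) is removed, clipping the outline — area = 306.35 mm². Checking containment: the cross-section at z = 12.16 is a subset of the cross-section at z = 8.64.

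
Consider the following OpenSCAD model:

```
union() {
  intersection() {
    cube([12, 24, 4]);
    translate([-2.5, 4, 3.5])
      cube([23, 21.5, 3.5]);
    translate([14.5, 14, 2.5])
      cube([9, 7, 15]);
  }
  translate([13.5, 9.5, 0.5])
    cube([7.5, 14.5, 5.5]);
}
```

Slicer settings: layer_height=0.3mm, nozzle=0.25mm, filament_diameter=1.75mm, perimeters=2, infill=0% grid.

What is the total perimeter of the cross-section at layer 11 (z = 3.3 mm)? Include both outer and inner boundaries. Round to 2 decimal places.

At z = 3.3 mm: the cube (footprint 12×24) is included at this height (perimeter 72.00 mm); the cube at (-2.5, 4) does not reach this height (z outside [3.5, 7]); the cube at (14.5, 14) is present — its section is the full 9×7 rectangle (perimeter 32.00 mm); After intersecting: at least one operand is absent at this height, so nothing remains; the cube at (13.5, 9.5) is present — its section is the full 7.5×14.5 rectangle (perimeter 44.00 mm); Merging all regions: only the 7.5×14.5 cube at (13.5, 9.5) is present, so the union is just that shape — boundary = 44.00 mm. Overall, the cross-section is a single solid region. Total boundary length (outer) = 44.00 mm.

44.00 mm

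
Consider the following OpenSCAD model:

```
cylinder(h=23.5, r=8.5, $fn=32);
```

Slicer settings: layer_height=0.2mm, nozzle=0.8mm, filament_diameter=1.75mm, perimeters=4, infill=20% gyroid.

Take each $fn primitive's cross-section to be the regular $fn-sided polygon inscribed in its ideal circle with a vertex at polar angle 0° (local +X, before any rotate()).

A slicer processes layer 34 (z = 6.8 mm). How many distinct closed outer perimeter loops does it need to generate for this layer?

1

At z = 6.8 mm: the r=8.5 cylinder gives a regular 32-gon of circumradius 8.5 (constant along its height). The result has 1 disconnected region.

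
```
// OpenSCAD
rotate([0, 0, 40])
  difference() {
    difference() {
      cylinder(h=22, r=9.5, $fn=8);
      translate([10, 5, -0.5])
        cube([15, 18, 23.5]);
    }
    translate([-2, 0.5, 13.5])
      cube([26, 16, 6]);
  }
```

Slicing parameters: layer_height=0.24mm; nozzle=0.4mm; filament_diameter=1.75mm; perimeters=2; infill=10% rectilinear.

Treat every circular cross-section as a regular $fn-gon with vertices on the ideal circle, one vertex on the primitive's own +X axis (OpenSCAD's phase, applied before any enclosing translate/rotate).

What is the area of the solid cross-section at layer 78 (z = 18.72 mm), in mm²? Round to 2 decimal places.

At z = 18.72 mm: the r=9.5 cylinder contributes a regular 8-gon of circumradius 9.5 (area = (8/2)·9.500²·sin(360°/8) = 255.27 mm²); the 15×18 cube at (10, 5) contributes its full rectangle (area 270.00 mm²); After the difference (first − rest): starting from the r=9.5 cylinder (255.27 mm²), the 15×18 cube at (10, 5) misses the remaining region (no effect) — area = 255.27 mm²; the cube at (-2, 0.5) is present — its section is the full 26×16 rectangle (area 416.00 mm²); Subtracting the remaining from the first: starting from the result so far (255.27 mm²), the 26×16 cube at (-2, 0.5) partially overlaps it — only the 76.29 mm² overlap (of its 416.00 mm²) is removed, clipping the outline — area = 178.98 mm²; (whole slice rotated 40° about Z — lengths, areas and connectivity unchanged). Overall, the cross-section is a single solid region. Net area = 178.98 mm².

178.98 mm²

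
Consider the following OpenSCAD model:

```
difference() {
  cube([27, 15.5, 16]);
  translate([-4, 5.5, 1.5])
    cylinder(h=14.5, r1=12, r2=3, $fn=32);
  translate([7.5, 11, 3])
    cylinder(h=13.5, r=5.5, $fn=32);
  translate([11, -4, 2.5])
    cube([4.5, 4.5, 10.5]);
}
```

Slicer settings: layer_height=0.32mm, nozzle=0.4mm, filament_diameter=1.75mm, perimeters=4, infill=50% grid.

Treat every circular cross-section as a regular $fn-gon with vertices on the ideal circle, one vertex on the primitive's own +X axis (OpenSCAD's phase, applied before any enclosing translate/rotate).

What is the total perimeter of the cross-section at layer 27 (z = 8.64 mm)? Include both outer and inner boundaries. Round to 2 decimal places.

102.93 mm

At z = 8.64 mm: the 27×15.5 cube contributes its full rectangle (perimeter 85.00 mm); the cone at (-4, 5.5): at t=0.492 of its height the radius interpolates to r₁+(r₂−r₁)t = 7.568, giving a regular 32-gon of that circumradius (perimeter = 2·32·7.568·sin(180°/32) = 47.48 mm); the r=5.5 cylinder at (7.5, 11) gives a regular 32-gon of circumradius 5.5 (constant along its height) (perimeter = 2·32·5.500·sin(180°/32) = 34.50 mm); the cube at (11, -4) (footprint 4.5×4.5) is included at this height (perimeter 18.00 mm); Taking the first minus the rest: starting from the 27×15.5 cube, the cone at (-4, 5.5) partially overlaps it — only the 31.46 mm² overlap (of its 178.79 mm²) is removed, clipping the outline; the r=5.5 cylinder at (7.5, 11) partially overlaps it — only the 89.75 mm² overlap (of its 94.42 mm²) is removed, clipping the outline; the 4.5×4.5 cube at (11, -4) partially overlaps it — only the 2.25 mm² overlap (of its 20.25 mm²) is removed, clipping the outline — boundary = 102.93 mm. Overall, the cross-section has 2 separate islands. Total boundary length (outer) = 102.93 mm.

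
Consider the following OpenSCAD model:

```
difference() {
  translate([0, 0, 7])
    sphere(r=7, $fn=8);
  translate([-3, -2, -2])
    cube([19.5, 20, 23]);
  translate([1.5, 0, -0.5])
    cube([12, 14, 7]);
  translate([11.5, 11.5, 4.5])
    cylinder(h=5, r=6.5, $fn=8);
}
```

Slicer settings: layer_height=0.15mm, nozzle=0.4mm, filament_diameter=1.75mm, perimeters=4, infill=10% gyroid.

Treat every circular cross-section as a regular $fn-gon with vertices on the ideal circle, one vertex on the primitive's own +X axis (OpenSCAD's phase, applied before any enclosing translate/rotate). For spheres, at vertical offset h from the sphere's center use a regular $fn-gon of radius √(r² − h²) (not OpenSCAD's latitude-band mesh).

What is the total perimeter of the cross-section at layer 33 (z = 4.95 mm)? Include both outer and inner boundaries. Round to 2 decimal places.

41.64 mm

At z = 4.95 mm: the r=7 sphere slices to a regular 8-gon of circumradius 6.693 (√(r²−h²) with h=2.05 from center) (perimeter = 2·8·6.693·sin(180°/8) = 40.98 mm); the cube at (-3, -2) (footprint 19.5×20) is included at this height (perimeter 79.00 mm); the cube at (1.5, 0) (footprint 12×14) is included at this height (perimeter 52.00 mm); the r=6.5 cylinder at (11.5, 11.5) contributes a regular 8-gon of circumradius 6.5 (perimeter = 2·8·6.500·sin(180°/8) = 39.80 mm); Subtracting the remaining from the first: starting from the r=7 sphere, the 19.5×20 cube at (-3, -2) partially overlaps it — only the 68.45 mm² overlap (of its 390.00 mm²) is removed, clipping the outline; the 12×14 cube at (1.5, 0) misses the remaining region (no effect); the r=6.5 cylinder at (11.5, 11.5) misses the remaining region (no effect) — boundary = 41.64 mm. Overall, the cross-section is a single solid region. Total boundary length (outer) = 41.64 mm.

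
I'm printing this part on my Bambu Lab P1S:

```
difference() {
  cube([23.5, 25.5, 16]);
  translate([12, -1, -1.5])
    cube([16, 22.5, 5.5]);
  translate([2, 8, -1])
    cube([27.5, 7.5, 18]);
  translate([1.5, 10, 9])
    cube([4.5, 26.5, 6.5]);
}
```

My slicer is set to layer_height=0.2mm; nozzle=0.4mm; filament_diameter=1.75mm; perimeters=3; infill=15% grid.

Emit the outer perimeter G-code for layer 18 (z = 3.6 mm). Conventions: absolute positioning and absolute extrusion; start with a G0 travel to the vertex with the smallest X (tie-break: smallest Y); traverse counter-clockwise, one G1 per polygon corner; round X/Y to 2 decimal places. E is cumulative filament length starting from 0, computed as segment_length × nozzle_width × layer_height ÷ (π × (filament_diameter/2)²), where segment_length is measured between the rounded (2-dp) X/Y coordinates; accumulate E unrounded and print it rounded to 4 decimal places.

G0 X0.00 Y0.00 Z3.60
G1 X12.00 Y0.00 E0.3991
G1 X12.00 Y8.00 E0.6652
G1 X2.00 Y8.00 E0.9978
G1 X2.00 Y15.50 E1.2473
G1 X12.00 Y15.50 E1.5799
G1 X12.00 Y21.50 E1.7794
G1 X23.50 Y21.50 E2.1619
G1 X23.50 Y25.50 E2.2949
G1 X0.00 Y25.50 E3.0766
G1 X0.00 Y0.00 E3.9247

At z = 3.6 mm: the 23.5×25.5 cube contributes its full rectangle; the 16×22.5 cube at (12, -1) contributes its full rectangle; the cube at (2, 8) is present — its section is the full 27.5×7.5 rectangle; the cube at (1.5, 10) is absent (z outside [9, 15.5]); Subtracting the remaining from the first: starting from the 23.5×25.5 cube, the 16×22.5 cube at (12, -1) partially overlaps it — only the 247.25 mm² overlap (of its 360.00 mm²) is removed, clipping the outline; the 27.5×7.5 cube at (2, 8) partially overlaps it — only the 75.00 mm² overlap (of its 206.25 mm²) is removed, clipping the outline — 1 connected region. The outline is a single polygon with 10 vertices. Extrusion per mm of travel: 0.4 × 0.2 / (π × 0.875²) = 0.033260. Accumulating E over each segment gives final E = 3.9247.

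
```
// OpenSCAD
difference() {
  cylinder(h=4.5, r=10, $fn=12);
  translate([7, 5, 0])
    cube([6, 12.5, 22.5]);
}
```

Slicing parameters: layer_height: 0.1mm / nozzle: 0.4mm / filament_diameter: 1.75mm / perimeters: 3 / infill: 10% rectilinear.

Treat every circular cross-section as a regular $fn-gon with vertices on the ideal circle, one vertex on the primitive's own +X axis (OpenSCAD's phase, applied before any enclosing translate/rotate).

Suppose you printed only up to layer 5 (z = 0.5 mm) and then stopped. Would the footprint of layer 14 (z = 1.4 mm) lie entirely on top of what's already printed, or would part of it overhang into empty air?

Compare the two slices. At z = 0.5: the r=10 cylinder contributes a regular 12-gon of circumradius 10 (area = (12/2)·10.000²·sin(360°/12) = 300.00 mm²); the cube at (7, 5) is present — its section is the full 6×12.5 rectangle (area 75.00 mm²); Subtracting the remaining from the first: starting from the r=10 cylinder (300.00 mm²), the 6×12.5 cube at (7, 5) partially overlaps it — only the 1.38 mm² overlap (of its 75.00 mm²) is removed, clipping the outline — area = 298.62 mm². At z = 1.4: the cylinder: section is a regular 12-gon, circumradius r=10 (area = (12/2)·10.000²·sin(360°/12) = 300.00 mm²); the cube at (7, 5) (footprint 6×12.5) is included at this height (area 75.00 mm²); After the difference (first − rest): starting from the r=10 cylinder (300.00 mm²), the 6×12.5 cube at (7, 5) partially overlaps it — only the 1.38 mm² overlap (of its 75.00 mm²) is removed, clipping the outline — area = 298.62 mm². Checking containment: the cross-section at z = 1.4 is a subset of the cross-section at z = 0.5.

entirely on top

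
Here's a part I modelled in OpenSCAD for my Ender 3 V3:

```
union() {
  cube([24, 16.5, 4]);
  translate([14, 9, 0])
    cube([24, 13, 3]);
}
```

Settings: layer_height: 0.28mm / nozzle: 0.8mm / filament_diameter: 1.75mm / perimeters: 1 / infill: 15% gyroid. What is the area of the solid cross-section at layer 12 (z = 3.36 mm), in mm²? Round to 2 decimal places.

396.00 mm²

At z = 3.36 mm: the cube (footprint 24×16.5) is included at this height (area 396.00 mm²); the cube at (14, 9) is absent (z outside [0, 3]); Taking the union: only the 24×16.5 cube is present, so the union is just that shape — area = 396.00 mm². Overall, the cross-section is a single solid region. Net area = 396.00 mm².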